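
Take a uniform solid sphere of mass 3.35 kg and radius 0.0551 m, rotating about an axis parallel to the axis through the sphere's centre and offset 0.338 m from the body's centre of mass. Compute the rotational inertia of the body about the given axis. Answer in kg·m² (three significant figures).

0.387

I_cm = (2/5)MR² = (2/5)(3.35)(0.0551)² = 0.0040683 kg·m²; centre at d = 0.338 m, so the parallel axis theorem gives I = 0.0040683 + (3.35)(0.338)² = 0.38679 kg·m².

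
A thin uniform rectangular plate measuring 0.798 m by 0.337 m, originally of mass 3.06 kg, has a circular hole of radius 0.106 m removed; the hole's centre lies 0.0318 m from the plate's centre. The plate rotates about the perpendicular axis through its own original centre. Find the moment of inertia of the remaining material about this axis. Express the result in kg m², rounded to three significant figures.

0.189

Unpierced body about its centre: I₀ = (1/12)M(a²+b²) = (1/12)(3.06)[(0.798)² + (0.337)²] = 0.19135 kg m².
The removed disk has mass m = M·πr²/(ab) = (3.06)·π(0.106)²/(0.798·0.337) = 0.40165 kg (same uniform areal density).
Its moment of inertia about the rotation axis (parallel-axis theorem): I_hole = (1/2)mr² + md² = (1/2)(0.40165)(0.106)² + (0.40165)(0.0318)² = 0.0026626 kg m².
Treating the hole as negative mass, I = I₀ − I_hole = 0.19135 − 0.0026626 = 0.18868 kg m².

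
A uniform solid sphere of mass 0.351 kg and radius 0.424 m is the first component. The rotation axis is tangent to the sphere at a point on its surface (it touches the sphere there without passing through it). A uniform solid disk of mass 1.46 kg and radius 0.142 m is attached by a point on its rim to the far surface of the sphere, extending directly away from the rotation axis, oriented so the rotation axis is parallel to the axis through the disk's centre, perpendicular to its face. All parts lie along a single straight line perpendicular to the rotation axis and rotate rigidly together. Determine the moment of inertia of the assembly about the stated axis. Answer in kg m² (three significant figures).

Solid sphere: I_cm = (2/5)MR² = (2/5)(0.351)(0.424)² = 0.025241 kg m²; centre at d = 0.424 m, so I = I_cm + Md² gives I = 0.025241 + (0.351)(0.424)² = 0.088342 kg m².
Solid disk: I_cm = (1/2)MR² = (1/2)(1.46)(0.142)² = 0.01472 kg m²; centre at d = 0.424 + 0.424 + 0.142 = 0.99 m, so I = I_cm + Md² gives I = 0.01472 + (1.46)(0.99)² = 1.4457 kg m².
Total I = 0.088342 + 1.4457 = 1.534 kg m².

1.53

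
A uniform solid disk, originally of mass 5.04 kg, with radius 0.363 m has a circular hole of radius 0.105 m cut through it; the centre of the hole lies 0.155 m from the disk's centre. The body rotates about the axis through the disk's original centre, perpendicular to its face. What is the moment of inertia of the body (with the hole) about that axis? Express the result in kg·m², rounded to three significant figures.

Unpierced body about its centre: I₀ = (1/2)MR² = (1/2)(5.04)(0.363)² = 0.33206 kg·m².
The removed disk has mass m = M·(r/R)² = (5.04)(0.105/0.363)² = 0.42169 kg (same uniform areal density).
Its moment of inertia about the rotation axis (parallel-axis theorem): I_hole = (1/2)mr² + md² = (1/2)(0.42169)(0.105)² + (0.42169)(0.155)² = 0.012456 kg·m².
Treating the hole as negative mass, I = I₀ − I_hole = 0.33206 − 0.012456 = 0.3196 kg·m².

0.320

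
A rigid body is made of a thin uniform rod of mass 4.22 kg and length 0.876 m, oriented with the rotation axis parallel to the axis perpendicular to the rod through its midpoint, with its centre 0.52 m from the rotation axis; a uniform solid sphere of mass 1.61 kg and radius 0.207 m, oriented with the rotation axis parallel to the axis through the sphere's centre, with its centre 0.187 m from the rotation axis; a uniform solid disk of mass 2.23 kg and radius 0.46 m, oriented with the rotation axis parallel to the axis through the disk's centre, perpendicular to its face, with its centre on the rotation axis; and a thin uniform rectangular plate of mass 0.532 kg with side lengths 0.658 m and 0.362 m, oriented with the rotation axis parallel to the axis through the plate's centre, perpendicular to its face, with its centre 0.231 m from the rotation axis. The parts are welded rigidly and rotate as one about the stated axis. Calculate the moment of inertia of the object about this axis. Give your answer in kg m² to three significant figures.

1.78

Thin rod: I_cm = (1/12)ML² = (1/12)(4.22)(0.876)² = 0.26986 kg m²; centre at d = 0.52 m, so the parallel axis theorem gives I = 0.26986 + (4.22)(0.52)² = 1.4109 kg m².
Solid sphere: I_cm = (2/5)MR² = (2/5)(1.61)(0.207)² = 0.027595 kg m²; centre at d = 0.187 m, so the parallel axis theorem gives I = 0.027595 + (1.61)(0.187)² = 0.083895 kg m².
Solid disk: I_cm = (1/2)MR² = (1/2)(2.23)(0.46)² = 0.23593 kg m²; axis through the centre, so I = 0.23593 kg m².
Rectangular plate: I_cm = (1/12)M(a²+b²) = (1/12)(0.532)[(0.658)² + (0.362)²] = 0.025004 kg m²; centre at d = 0.231 m, so the parallel axis theorem gives I = 0.025004 + (0.532)(0.231)² = 0.053392 kg m².
Total I = 1.4109 + 0.083895 + 0.23593 + 0.053392 = 1.7842 kg m².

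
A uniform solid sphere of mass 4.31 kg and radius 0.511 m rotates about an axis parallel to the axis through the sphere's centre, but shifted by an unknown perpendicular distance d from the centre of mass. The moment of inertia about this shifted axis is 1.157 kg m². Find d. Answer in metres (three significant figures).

0.405

About the centre-of-mass axis, I_cm = (2/5)MR² = (2/5)(4.31)(0.511)² = 0.45017 kg m².
Parallel axis theorem: I = I_cm + Md², so Md² = 1.157 − 0.45017 = 0.70683 kg m².
d = √(0.70683 / 4.31) = 0.40497 m.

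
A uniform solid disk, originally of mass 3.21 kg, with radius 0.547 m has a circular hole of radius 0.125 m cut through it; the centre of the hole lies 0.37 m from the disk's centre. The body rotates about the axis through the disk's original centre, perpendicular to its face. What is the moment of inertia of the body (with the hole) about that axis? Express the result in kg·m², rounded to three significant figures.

Unpierced body about its centre: I₀ = (1/2)MR² = (1/2)(3.21)(0.547)² = 0.48023 kg·m².
The removed disk has mass m = M·(r/R)² = (3.21)(0.125/0.547)² = 0.16763 kg (same uniform areal density).
Its moment of inertia about the rotation axis (parallel-axis theorem): I_hole = (1/2)mr² + md² = (1/2)(0.16763)(0.125)² + (0.16763)(0.37)² = 0.024258 kg·m².
Treating the hole as negative mass, I = I₀ − I_hole = 0.48023 − 0.024258 = 0.45597 kg·m².

0.456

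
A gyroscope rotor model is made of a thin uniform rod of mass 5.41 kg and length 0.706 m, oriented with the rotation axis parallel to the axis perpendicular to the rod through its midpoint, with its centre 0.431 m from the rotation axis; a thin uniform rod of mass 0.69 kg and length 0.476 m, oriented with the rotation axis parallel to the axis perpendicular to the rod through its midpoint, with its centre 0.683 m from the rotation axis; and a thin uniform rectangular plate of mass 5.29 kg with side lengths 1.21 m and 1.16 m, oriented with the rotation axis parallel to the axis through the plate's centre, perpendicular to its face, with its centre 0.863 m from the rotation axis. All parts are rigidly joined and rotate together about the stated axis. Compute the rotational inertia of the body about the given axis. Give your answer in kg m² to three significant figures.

6.74

Thin rod: I_cm = (1/12)ML² = (1/12)(5.41)(0.706)² = 0.22471 kg m²; centre at d = 0.431 m, so the parallel axis theorem gives I = 0.22471 + (5.41)(0.431)² = 1.2297 kg m².
Thin rod: I_cm = (1/12)ML² = (1/12)(0.69)(0.476)² = 0.013028 kg m²; centre at d = 0.683 m, so the parallel axis theorem gives I = 0.013028 + (0.69)(0.683)² = 0.33491 kg m².
Rectangular plate: I_cm = (1/12)M(a²+b²) = (1/12)(5.29)[(1.21)² + (1.16)²] = 1.2386 kg m²; centre at d = 0.863 m, so the parallel axis theorem gives I = 1.2386 + (5.29)(0.863)² = 5.1784 kg m².
Total I = 1.2297 + 0.33491 + 5.1784 = 6.743 kg m².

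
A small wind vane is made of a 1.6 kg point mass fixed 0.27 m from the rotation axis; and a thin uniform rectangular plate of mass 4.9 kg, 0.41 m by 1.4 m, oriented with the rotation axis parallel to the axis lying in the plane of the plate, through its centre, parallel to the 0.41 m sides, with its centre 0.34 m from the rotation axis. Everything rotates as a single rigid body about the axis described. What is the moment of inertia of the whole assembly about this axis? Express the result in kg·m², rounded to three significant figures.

1.48

Point mass: I_cm = 0; centre at d = 0.27 m, so the parallel axis theorem gives I = 0 + (1.6)(0.27)² = 0.11664 kg·m².
Rectangular plate: I_cm = (1/12)Mb² = (1/12)(4.9)(1.4)² = 0.80033 kg·m²; centre at d = 0.34 m, so the parallel axis theorem gives I = 0.80033 + (4.9)(0.34)² = 1.3668 kg·m².
Total I = 0.11664 + 1.3668 = 1.4834 kg·m².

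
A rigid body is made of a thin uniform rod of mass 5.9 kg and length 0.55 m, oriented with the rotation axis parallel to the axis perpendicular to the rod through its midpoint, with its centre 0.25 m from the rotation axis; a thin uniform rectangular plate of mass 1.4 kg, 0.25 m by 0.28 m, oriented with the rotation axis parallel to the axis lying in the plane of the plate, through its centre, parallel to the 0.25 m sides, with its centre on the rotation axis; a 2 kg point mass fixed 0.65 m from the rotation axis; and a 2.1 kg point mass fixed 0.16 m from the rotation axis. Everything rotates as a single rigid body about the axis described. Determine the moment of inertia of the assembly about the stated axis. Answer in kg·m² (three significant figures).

1.43

Thin rod: I_cm = (1/12)ML² = (1/12)(5.9)(0.55)² = 0.14873 kg·m²; centre at d = 0.25 m, so the parallel axis theorem gives I = 0.14873 + (5.9)(0.25)² = 0.51748 kg·m².
Rectangular plate: I_cm = (1/12)Mb² = (1/12)(1.4)(0.28)² = 0.0091467 kg·m²; axis through the centre, so I = 0.0091467 kg·m².
Point mass: I_cm = 0; centre at d = 0.65 m, so the parallel axis theorem gives I = 0 + (2)(0.65)² = 0.845 kg·m².
Point mass: I_cm = 0; centre at d = 0.16 m, so the parallel axis theorem gives I = 0 + (2.1)(0.16)² = 0.05376 kg·m².
Total I = 0.51748 + 0.0091467 + 0.845 + 0.05376 = 1.4254 kg·m².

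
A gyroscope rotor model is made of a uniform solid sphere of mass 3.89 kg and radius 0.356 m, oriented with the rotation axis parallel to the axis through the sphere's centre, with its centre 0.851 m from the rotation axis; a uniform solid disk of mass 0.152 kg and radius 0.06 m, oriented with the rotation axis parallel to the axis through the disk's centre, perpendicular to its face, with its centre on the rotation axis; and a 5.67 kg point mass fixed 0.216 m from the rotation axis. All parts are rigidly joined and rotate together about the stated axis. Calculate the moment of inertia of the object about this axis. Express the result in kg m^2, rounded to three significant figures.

Solid sphere: I_cm = (2/5)MR² = (2/5)(3.89)(0.356)² = 0.1972 kg m^2; centre at d = 0.851 m, so I = I_cm + Md² gives I = 0.1972 + (3.89)(0.851)² = 3.0143 kg m^2.
Solid disk: I_cm = (1/2)MR² = (1/2)(0.152)(0.06)² = 0.0002736 kg m^2; axis through the centre, so I = 0.0002736 kg m^2.
Point mass: I_cm = 0; centre at d = 0.216 m, so I = I_cm + Md² gives I = 0 + (5.67)(0.216)² = 0.26454 kg m^2.
Total I = 3.0143 + 0.0002736 + 0.26454 = 3.2792 kg m^2.

3.28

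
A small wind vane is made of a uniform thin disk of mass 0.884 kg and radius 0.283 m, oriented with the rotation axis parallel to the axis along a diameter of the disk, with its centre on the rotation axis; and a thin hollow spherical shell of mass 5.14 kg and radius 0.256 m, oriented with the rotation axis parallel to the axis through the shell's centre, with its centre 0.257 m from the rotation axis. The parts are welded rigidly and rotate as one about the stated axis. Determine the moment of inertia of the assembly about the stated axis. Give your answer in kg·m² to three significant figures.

Thin disk: I_cm = (1/4)MR² = (1/4)(0.884)(0.283)² = 0.0177 kg·m²; axis through the centre, so I = 0.0177 kg·m².
Spherical shell: I_cm = (2/3)MR² = (2/3)(5.14)(0.256)² = 0.22457 kg·m²; centre at d = 0.257 m, so the parallel axis theorem gives I = 0.22457 + (5.14)(0.257)² = 0.56406 kg·m².
Total I = 0.0177 + 0.56406 = 0.58176 kg·m².

0.582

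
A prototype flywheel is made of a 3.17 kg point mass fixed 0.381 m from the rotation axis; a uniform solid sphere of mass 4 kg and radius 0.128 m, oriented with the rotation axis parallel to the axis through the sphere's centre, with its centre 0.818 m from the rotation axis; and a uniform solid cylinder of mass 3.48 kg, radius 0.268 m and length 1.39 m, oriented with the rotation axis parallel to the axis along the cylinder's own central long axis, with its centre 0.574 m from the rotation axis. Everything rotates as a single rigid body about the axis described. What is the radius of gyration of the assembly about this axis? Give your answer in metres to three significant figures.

0.645

Point mass: I_cm = 0; centre at d = 0.381 m, so the parallel axis theorem gives I = 0 + (3.17)(0.381)² = 0.46016 kg m².
Solid sphere: I_cm = (2/5)MR² = (2/5)(4)(0.128)² = 0.026214 kg m²; centre at d = 0.818 m, so the parallel axis theorem gives I = 0.026214 + (4)(0.818)² = 2.7027 kg m².
Solid cylinder: I_cm = (1/2)MR² = (1/2)(3.48)(0.268)² = 0.12497 kg m²; centre at d = 0.574 m, so the parallel axis theorem gives I = 0.12497 + (3.48)(0.574)² = 1.2716 kg m².
Total I = 4.4344 kg m²; total mass M = 10.65 kg.
k = √(I/M) = √(4.4344/10.65) = 0.64527 m.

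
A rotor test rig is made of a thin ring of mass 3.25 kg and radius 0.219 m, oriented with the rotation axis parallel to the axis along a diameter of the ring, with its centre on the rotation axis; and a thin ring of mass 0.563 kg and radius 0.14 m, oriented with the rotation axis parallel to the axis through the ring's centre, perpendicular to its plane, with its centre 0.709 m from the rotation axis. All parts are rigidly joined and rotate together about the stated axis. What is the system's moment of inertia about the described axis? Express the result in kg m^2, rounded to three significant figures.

Thin ring: I_cm = (1/2)MR² = (1/2)(3.25)(0.219)² = 0.077937 kg m^2; axis through the centre, so I = 0.077937 kg m^2.
Thin ring: I_cm = MR² = (0.563)(0.14)² = 0.011035 kg m^2; centre at d = 0.709 m, so I = I_cm + Md² gives I = 0.011035 + (0.563)(0.709)² = 0.29404 kg m^2.
Total I = 0.077937 + 0.29404 = 0.37198 kg m^2.

0.372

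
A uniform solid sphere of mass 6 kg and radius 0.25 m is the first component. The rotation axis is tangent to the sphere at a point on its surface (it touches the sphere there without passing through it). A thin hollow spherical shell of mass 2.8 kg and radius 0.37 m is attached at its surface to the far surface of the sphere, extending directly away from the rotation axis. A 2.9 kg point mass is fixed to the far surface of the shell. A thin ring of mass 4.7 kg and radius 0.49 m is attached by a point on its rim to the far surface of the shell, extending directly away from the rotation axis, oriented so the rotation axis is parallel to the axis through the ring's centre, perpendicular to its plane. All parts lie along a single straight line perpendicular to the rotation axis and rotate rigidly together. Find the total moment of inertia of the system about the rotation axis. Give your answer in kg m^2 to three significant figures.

22.6

Solid sphere: I_cm = (2/5)MR² = (2/5)(6)(0.25)² = 0.15 kg m^2; centre at d = 0.25 m, so the parallel axis theorem gives I = 0.15 + (6)(0.25)² = 0.525 kg m^2.
Spherical shell: I_cm = (2/3)MR² = (2/3)(2.8)(0.37)² = 0.25555 kg m^2; centre at d = 0.25 + 0.25 + 0.37 = 0.87 m, so the parallel axis theorem gives I = 0.25555 + (2.8)(0.87)² = 2.3749 kg m^2.
Point mass: I_cm = 0; centre at d = 0.25 + 0.25 + 0.37 + 0.37 = 1.24 m, so the parallel axis theorem gives I = 0 + (2.9)(1.24)² = 4.459 kg m^2.
Thin ring: I_cm = MR² = (4.7)(0.49)² = 1.1285 kg m^2; centre at d = 0.25 + 0.25 + 0.37 + 0.37 + 0.49 = 1.73 m, so the parallel axis theorem gives I = 1.1285 + (4.7)(1.73)² = 15.195 kg m^2.
Total I = 0.525 + 2.3749 + 4.459 + 15.195 = 22.554 kg m^2.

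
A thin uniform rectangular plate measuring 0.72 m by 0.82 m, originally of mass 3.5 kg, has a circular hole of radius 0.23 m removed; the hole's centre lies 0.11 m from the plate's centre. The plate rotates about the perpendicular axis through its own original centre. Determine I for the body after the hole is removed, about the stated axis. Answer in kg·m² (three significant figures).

Unpierced body about its centre: I₀ = (1/12)M(a²+b²) = (1/12)(3.5)[(0.72)² + (0.82)²] = 0.34732 kg·m².
The removed disk has mass m = M·πr²/(ab) = (3.5)·π(0.23)²/(0.72·0.82) = 0.98521 kg (same uniform areal density).
Its moment of inertia about the rotation axis (parallel-axis theorem): I_hole = (1/2)mr² + md² = (1/2)(0.98521)(0.23)² + (0.98521)(0.11)² = 0.03798 kg·m².
Treating the hole as negative mass, I = I₀ − I_hole = 0.34732 − 0.03798 = 0.30934 kg·m².

0.309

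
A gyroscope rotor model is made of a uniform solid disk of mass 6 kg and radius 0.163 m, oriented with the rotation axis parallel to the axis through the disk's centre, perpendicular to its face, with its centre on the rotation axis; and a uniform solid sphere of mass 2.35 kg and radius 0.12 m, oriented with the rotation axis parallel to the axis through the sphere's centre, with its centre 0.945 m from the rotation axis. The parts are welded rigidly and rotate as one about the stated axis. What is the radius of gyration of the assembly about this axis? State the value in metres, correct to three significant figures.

0.512

Solid disk: I_cm = (1/2)MR² = (1/2)(6)(0.163)² = 0.079707 kg m²; axis through the centre, so I = 0.079707 kg m².
Solid sphere: I_cm = (2/5)MR² = (2/5)(2.35)(0.12)² = 0.013536 kg m²; centre at d = 0.945 m, so the parallel axis theorem gives I = 0.013536 + (2.35)(0.945)² = 2.1121 kg m².
Total I = 2.1919 kg m²; total mass M = 8.35 kg.
k = √(I/M) = √(2.1919/8.35) = 0.51234 m.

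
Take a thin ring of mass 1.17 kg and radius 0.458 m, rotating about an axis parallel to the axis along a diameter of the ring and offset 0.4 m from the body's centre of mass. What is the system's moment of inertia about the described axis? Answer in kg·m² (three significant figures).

I_cm = (1/2)MR² = (1/2)(1.17)(0.458)² = 0.12271 kg·m²; centre at d = 0.4 m, so the parallel axis theorem gives I = 0.12271 + (1.17)(0.4)² = 0.30991 kg·m².

0.310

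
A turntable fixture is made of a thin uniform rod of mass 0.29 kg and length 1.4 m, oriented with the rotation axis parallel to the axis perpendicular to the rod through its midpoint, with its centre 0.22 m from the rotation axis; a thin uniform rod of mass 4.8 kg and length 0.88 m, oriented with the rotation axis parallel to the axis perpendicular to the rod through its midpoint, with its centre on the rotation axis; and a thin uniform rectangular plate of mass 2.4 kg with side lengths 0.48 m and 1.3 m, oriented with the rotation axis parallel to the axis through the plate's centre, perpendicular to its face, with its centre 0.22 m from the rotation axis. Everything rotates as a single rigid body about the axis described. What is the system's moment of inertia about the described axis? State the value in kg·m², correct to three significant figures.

0.871

Thin rod: I_cm = (1/12)ML² = (1/12)(0.29)(1.4)² = 0.047367 kg·m²; centre at d = 0.22 m, so I = I_cm + Md² gives I = 0.047367 + (0.29)(0.22)² = 0.061403 kg·m².
Thin rod: I_cm = (1/12)ML² = (1/12)(4.8)(0.88)² = 0.30976 kg·m²; axis through the centre, so I = 0.30976 kg·m².
Rectangular plate: I_cm = (1/12)M(a²+b²) = (1/12)(2.4)[(0.48)² + (1.3)²] = 0.38408 kg·m²; centre at d = 0.22 m, so I = I_cm + Md² gives I = 0.38408 + (2.4)(0.22)² = 0.50024 kg·m².
Total I = 0.061403 + 0.30976 + 0.50024 = 0.8714 kg·m².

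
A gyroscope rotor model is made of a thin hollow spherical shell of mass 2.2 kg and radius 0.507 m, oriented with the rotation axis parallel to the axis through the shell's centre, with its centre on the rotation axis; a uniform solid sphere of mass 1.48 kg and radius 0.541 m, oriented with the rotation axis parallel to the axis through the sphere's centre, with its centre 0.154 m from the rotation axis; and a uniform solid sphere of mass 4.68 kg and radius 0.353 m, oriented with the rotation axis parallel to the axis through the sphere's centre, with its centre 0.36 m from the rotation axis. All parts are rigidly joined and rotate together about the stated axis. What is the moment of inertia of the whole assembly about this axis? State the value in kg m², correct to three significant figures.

Spherical shell: I_cm = (2/3)MR² = (2/3)(2.2)(0.507)² = 0.37701 kg m²; axis through the centre, so I = 0.37701 kg m².
Solid sphere: I_cm = (2/5)MR² = (2/5)(1.48)(0.541)² = 0.17327 kg m²; centre at d = 0.154 m, so the parallel axis theorem gives I = 0.17327 + (1.48)(0.154)² = 0.20837 kg m².
Solid sphere: I_cm = (2/5)MR² = (2/5)(4.68)(0.353)² = 0.23327 kg m²; centre at d = 0.36 m, so the parallel axis theorem gives I = 0.23327 + (4.68)(0.36)² = 0.8398 kg m².
Total I = 0.37701 + 0.20837 + 0.8398 = 1.4252 kg m².

1.43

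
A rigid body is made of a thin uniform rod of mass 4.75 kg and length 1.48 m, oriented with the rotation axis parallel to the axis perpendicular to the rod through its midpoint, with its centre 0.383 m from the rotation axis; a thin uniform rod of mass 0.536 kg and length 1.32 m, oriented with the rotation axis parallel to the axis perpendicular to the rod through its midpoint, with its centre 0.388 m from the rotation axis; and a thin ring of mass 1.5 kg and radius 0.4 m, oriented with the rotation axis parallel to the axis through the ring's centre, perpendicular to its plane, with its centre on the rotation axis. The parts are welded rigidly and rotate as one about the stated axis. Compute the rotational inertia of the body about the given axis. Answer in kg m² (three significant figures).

Thin rod: I_cm = (1/12)ML² = (1/12)(4.75)(1.48)² = 0.86703 kg m²; centre at d = 0.383 m, so the parallel axis theorem gives I = 0.86703 + (4.75)(0.383)² = 1.5638 kg m².
Thin rod: I_cm = (1/12)ML² = (1/12)(0.536)(1.32)² = 0.077827 kg m²; centre at d = 0.388 m, so the parallel axis theorem gives I = 0.077827 + (0.536)(0.388)² = 0.15852 kg m².
Thin ring: I_cm = MR² = (1.5)(0.4)² = 0.24 kg m²; axis through the centre, so I = 0.24 kg m².
Total I = 1.5638 + 0.15852 + 0.24 = 1.9623 kg m².

1.96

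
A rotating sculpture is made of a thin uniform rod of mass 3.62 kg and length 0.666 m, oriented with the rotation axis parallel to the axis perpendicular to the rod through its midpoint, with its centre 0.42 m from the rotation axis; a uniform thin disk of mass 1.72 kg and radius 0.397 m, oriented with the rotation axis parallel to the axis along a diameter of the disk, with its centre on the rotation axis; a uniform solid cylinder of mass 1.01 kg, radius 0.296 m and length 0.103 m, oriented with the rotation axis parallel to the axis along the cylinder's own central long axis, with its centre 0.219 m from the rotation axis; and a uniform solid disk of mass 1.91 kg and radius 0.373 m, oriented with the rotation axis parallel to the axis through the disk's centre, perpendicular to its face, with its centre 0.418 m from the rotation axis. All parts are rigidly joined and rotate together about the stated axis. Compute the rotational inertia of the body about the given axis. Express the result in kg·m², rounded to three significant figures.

Thin rod: I_cm = (1/12)ML² = (1/12)(3.62)(0.666)² = 0.13381 kg·m²; centre at d = 0.42 m, so the parallel axis theorem gives I = 0.13381 + (3.62)(0.42)² = 0.77237 kg·m².
Thin disk: I_cm = (1/4)MR² = (1/4)(1.72)(0.397)² = 0.067772 kg·m²; axis through the centre, so I = 0.067772 kg·m².
Solid cylinder: I_cm = (1/2)MR² = (1/2)(1.01)(0.296)² = 0.044246 kg·m²; centre at d = 0.219 m, so the parallel axis theorem gives I = 0.044246 + (1.01)(0.219)² = 0.092687 kg·m².
Solid disk: I_cm = (1/2)MR² = (1/2)(1.91)(0.373)² = 0.13287 kg·m²; centre at d = 0.418 m, so the parallel axis theorem gives I = 0.13287 + (1.91)(0.418)² = 0.46659 kg·m².
Total I = 0.77237 + 0.067772 + 0.092687 + 0.46659 = 1.3994 kg·m².

1.40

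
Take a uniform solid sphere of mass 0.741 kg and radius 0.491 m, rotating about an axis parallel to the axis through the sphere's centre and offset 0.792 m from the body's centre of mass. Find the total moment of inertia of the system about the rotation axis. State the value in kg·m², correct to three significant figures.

I_cm = (2/5)MR² = (2/5)(0.741)(0.491)² = 0.071456 kg·m²; centre at d = 0.792 m, so the parallel axis theorem gives I = 0.071456 + (0.741)(0.792)² = 0.53626 kg·m².

0.536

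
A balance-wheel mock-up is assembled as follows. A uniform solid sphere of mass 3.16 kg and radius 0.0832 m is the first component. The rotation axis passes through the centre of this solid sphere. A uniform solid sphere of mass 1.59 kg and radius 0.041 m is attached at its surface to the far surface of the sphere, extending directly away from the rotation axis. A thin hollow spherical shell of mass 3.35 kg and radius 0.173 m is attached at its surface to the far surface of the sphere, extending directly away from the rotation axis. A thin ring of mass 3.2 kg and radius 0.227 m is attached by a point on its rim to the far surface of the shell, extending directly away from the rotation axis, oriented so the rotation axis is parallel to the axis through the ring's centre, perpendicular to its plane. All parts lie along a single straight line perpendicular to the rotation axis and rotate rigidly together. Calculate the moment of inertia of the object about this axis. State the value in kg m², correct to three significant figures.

2.39

Solid sphere: I_cm = (2/5)MR² = (2/5)(3.16)(0.0832)² = 0.0087497 kg m²; axis through the centre, so I = 0.0087497 kg m².
Solid sphere: I_cm = (2/5)MR² = (2/5)(1.59)(0.041)² = 0.0010691 kg m²; centre at d = 0.0832 + 0.041 = 0.1242 m, so the parallel axis theorem gives I = 0.0010691 + (1.59)(0.1242)² = 0.025596 kg m².
Spherical shell: I_cm = (2/3)MR² = (2/3)(3.35)(0.173)² = 0.066841 kg m²; centre at d = 0.0832 + 0.041 + 0.041 + 0.173 = 0.3382 m, so the parallel axis theorem gives I = 0.066841 + (3.35)(0.3382)² = 0.45001 kg m².
Thin ring: I_cm = MR² = (3.2)(0.227)² = 0.16489 kg m²; centre at d = 0.0832 + 0.041 + 0.041 + 0.173 + 0.173 + 0.227 = 0.7382 m, so the parallel axis theorem gives I = 0.16489 + (3.2)(0.7382)² = 1.9087 kg m².
Total I = 0.0087497 + 0.025596 + 0.45001 + 1.9087 = 2.3931 kg m².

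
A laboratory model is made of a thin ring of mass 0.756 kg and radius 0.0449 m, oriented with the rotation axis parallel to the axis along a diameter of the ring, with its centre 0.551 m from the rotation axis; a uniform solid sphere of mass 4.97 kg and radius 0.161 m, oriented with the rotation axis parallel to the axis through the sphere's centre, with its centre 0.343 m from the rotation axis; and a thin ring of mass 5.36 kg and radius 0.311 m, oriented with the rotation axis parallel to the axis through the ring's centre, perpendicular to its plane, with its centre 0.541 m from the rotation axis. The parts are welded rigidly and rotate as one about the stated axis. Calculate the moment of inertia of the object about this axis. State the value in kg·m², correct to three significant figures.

2.95

Thin ring: I_cm = (1/2)MR² = (1/2)(0.756)(0.0449)² = 0.00076205 kg·m²; centre at d = 0.551 m, so the parallel axis theorem gives I = 0.00076205 + (0.756)(0.551)² = 0.23028 kg·m².
Solid sphere: I_cm = (2/5)MR² = (2/5)(4.97)(0.161)² = 0.051531 kg·m²; centre at d = 0.343 m, so the parallel axis theorem gives I = 0.051531 + (4.97)(0.343)² = 0.63625 kg·m².
Thin ring: I_cm = MR² = (5.36)(0.311)² = 0.51842 kg·m²; centre at d = 0.541 m, so the parallel axis theorem gives I = 0.51842 + (5.36)(0.541)² = 2.0872 kg·m².
Total I = 0.23028 + 0.63625 + 2.0872 = 2.9537 kg·m².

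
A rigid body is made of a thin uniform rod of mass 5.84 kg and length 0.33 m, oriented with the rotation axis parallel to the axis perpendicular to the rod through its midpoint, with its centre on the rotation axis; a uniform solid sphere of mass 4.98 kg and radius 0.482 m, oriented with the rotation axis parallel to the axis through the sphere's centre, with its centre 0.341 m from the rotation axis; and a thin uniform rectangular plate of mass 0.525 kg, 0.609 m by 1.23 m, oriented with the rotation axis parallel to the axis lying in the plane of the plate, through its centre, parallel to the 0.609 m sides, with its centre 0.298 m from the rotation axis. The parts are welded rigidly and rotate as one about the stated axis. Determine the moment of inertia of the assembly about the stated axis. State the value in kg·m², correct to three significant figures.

Thin rod: I_cm = (1/12)ML² = (1/12)(5.84)(0.33)² = 0.052998 kg·m²; axis through the centre, so I = 0.052998 kg·m².
Solid sphere: I_cm = (2/5)MR² = (2/5)(4.98)(0.482)² = 0.46279 kg·m²; centre at d = 0.341 m, so the parallel axis theorem gives I = 0.46279 + (4.98)(0.341)² = 1.0419 kg·m².
Rectangular plate: I_cm = (1/12)Mb² = (1/12)(0.525)(1.23)² = 0.066189 kg·m²; centre at d = 0.298 m, so the parallel axis theorem gives I = 0.066189 + (0.525)(0.298)² = 0.11281 kg·m².
Total I = 0.052998 + 1.0419 + 0.11281 = 1.2077 kg·m².

1.21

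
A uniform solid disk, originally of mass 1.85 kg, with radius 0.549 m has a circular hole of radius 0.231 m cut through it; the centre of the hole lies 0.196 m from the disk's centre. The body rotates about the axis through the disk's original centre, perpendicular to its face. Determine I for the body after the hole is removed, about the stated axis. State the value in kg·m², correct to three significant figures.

Unpierced body about its centre: I₀ = (1/2)MR² = (1/2)(1.85)(0.549)² = 0.2788 kg·m².
The removed disk has mass m = M·(r/R)² = (1.85)(0.231/0.549)² = 0.32753 kg (same uniform areal density).
Its moment of inertia about the rotation axis (parallel-axis theorem): I_hole = (1/2)mr² + md² = (1/2)(0.32753)(0.231)² + (0.32753)(0.196)² = 0.021321 kg·m².
Treating the hole as negative mass, I = I₀ − I_hole = 0.2788 − 0.021321 = 0.25747 kg·m².

0.257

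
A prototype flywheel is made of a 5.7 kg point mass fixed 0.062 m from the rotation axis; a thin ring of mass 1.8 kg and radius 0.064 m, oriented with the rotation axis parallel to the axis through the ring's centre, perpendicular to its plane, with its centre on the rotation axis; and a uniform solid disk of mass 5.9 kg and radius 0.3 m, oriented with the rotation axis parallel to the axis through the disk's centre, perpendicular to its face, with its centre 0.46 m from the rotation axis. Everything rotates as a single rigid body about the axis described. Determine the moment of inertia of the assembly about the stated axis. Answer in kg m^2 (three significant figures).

Point mass: I_cm = 0; centre at d = 0.062 m, so I = I_cm + Md² gives I = 0 + (5.7)(0.062)² = 0.021911 kg m^2.
Thin ring: I_cm = MR² = (1.8)(0.064)² = 0.0073728 kg m^2; axis through the centre, so I = 0.0073728 kg m^2.
Solid disk: I_cm = (1/2)MR² = (1/2)(5.9)(0.3)² = 0.2655 kg m^2; centre at d = 0.46 m, so I = I_cm + Md² gives I = 0.2655 + (5.9)(0.46)² = 1.5139 kg m^2.
Total I = 0.021911 + 0.0073728 + 1.5139 = 1.5432 kg m^2.

1.54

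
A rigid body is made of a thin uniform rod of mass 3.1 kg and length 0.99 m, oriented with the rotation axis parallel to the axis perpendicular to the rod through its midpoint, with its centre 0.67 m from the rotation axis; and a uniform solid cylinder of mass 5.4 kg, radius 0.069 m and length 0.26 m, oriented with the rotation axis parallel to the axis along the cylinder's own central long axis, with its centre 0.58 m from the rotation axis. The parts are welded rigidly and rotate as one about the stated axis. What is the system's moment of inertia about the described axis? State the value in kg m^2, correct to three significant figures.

3.47

Thin rod: I_cm = (1/12)ML² = (1/12)(3.1)(0.99)² = 0.25319 kg m^2; centre at d = 0.67 m, so I = I_cm + Md² gives I = 0.25319 + (3.1)(0.67)² = 1.6448 kg m^2.
Solid cylinder: I_cm = (1/2)MR² = (1/2)(5.4)(0.069)² = 0.012855 kg m^2; centre at d = 0.58 m, so I = I_cm + Md² gives I = 0.012855 + (5.4)(0.58)² = 1.8294 kg m^2.
Total I = 1.6448 + 1.8294 = 3.4742 kg m^2.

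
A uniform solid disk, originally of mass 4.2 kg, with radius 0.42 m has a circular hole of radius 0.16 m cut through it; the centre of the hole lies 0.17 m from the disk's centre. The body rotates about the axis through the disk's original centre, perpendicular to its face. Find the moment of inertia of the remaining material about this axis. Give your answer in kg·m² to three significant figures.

0.345

Unpierced body about its centre: I₀ = (1/2)MR² = (1/2)(4.2)(0.42)² = 0.37044 kg·m².
The removed disk has mass m = M·(r/R)² = (4.2)(0.16/0.42)² = 0.60952 kg (same uniform areal density).
Its moment of inertia about the rotation axis (parallel-axis theorem): I_hole = (1/2)mr² + md² = (1/2)(0.60952)(0.16)² + (0.60952)(0.17)² = 0.025417 kg·m².
Treating the hole as negative mass, I = I₀ − I_hole = 0.37044 − 0.025417 = 0.34502 kg·m².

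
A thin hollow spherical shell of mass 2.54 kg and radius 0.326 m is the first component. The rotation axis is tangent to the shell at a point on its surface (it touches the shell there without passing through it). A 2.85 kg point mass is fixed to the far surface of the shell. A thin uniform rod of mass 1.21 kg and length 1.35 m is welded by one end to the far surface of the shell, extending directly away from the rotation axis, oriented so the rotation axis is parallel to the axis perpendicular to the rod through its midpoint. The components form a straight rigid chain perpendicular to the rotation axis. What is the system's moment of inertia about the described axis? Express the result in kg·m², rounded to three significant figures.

3.98

Spherical shell: I_cm = (2/3)MR² = (2/3)(2.54)(0.326)² = 0.17996 kg·m²; centre at d = 0.326 m, so I = I_cm + Md² gives I = 0.17996 + (2.54)(0.326)² = 0.4499 kg·m².
Point mass: I_cm = 0; centre at d = 0.326 + 0.326 = 0.652 m, so I = I_cm + Md² gives I = 0 + (2.85)(0.652)² = 1.2115 kg·m².
Thin rod: I_cm = (1/12)ML² = (1/12)(1.21)(1.35)² = 0.18377 kg·m²; centre at d = 0.326 + 0.326 + 0.675 = 1.327 m, so I = I_cm + Md² gives I = 0.18377 + (1.21)(1.327)² = 2.3145 kg·m².
Total I = 0.4499 + 1.2115 + 2.3145 = 3.9759 kg·m².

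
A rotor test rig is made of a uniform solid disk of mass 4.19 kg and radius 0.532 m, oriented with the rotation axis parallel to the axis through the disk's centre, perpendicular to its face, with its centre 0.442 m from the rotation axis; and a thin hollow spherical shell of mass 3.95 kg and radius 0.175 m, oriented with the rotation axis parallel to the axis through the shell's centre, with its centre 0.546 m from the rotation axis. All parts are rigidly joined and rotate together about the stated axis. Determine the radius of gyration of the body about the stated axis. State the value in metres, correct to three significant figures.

Solid disk: I_cm = (1/2)MR² = (1/2)(4.19)(0.532)² = 0.59294 kg m^2; centre at d = 0.442 m, so the parallel axis theorem gives I = 0.59294 + (4.19)(0.442)² = 1.4115 kg m^2.
Spherical shell: I_cm = (2/3)MR² = (2/3)(3.95)(0.175)² = 0.080646 kg m^2; centre at d = 0.546 m, so the parallel axis theorem gives I = 0.080646 + (3.95)(0.546)² = 1.2582 kg m^2.
Total I = 2.6697 kg m^2; total mass M = 8.14 kg.
k = √(I/M) = √(2.6697/8.14) = 0.57269 m.

0.573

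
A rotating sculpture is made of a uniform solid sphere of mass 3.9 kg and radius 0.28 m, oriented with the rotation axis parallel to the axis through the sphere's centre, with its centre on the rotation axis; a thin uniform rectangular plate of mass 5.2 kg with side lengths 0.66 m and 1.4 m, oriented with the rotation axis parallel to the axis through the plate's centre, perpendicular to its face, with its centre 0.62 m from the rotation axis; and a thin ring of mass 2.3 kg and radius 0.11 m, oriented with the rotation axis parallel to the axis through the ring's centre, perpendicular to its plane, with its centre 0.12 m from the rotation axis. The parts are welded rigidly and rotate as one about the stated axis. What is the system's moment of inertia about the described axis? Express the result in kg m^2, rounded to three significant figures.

3.22

Solid sphere: I_cm = (2/5)MR² = (2/5)(3.9)(0.28)² = 0.1223 kg m^2; axis through the centre, so I = 0.1223 kg m^2.
Rectangular plate: I_cm = (1/12)M(a²+b²) = (1/12)(5.2)[(0.66)² + (1.4)²] = 1.0381 kg m^2; centre at d = 0.62 m, so I = I_cm + Md² gives I = 1.0381 + (5.2)(0.62)² = 3.037 kg m^2.
Thin ring: I_cm = MR² = (2.3)(0.11)² = 0.02783 kg m^2; centre at d = 0.12 m, so I = I_cm + Md² gives I = 0.02783 + (2.3)(0.12)² = 0.06095 kg m^2.
Total I = 0.1223 + 3.037 + 0.06095 = 3.2202 kg m^2.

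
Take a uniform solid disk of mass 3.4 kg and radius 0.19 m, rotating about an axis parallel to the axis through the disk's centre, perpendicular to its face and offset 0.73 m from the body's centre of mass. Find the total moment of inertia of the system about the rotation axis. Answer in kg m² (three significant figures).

1.87

I_cm = (1/2)MR² = (1/2)(3.4)(0.19)² = 0.06137 kg m²; centre at d = 0.73 m, so the parallel axis theorem gives I = 0.06137 + (3.4)(0.73)² = 1.8732 kg m².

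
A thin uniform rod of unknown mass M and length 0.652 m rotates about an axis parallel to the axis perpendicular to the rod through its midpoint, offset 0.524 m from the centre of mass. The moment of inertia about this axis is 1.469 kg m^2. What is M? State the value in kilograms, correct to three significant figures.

I = I_cm + Md² = (1/12)ML² + Md² = M·[0.0833333·(0.652)² + (0.524)²] = M·0.31.
So M = 1.469 / 0.31 = 4.7387 kg.

4.74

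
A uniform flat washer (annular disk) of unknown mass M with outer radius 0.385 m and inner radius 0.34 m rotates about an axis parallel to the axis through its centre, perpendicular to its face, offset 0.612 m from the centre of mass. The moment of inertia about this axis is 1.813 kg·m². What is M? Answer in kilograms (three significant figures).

3.58

I = I_cm + Md² = (1/2)M(R²+r²) + Md² = M·[0.5·[(0.385)² + (0.34)²] + (0.612)²] = M·0.50646.
So M = 1.813 / 0.50646 = 3.5798 kg.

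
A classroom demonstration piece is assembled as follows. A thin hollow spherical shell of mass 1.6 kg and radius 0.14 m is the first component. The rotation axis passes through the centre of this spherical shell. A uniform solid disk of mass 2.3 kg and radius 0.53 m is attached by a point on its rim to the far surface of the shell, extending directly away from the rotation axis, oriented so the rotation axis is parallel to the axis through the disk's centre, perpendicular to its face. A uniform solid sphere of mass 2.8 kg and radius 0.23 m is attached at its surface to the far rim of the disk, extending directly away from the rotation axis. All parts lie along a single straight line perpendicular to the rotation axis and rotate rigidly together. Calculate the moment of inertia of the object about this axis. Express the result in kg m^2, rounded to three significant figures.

7.16

Spherical shell: I_cm = (2/3)MR² = (2/3)(1.6)(0.14)² = 0.020907 kg m^2; axis through the centre, so I = 0.020907 kg m^2.
Solid disk: I_cm = (1/2)MR² = (1/2)(2.3)(0.53)² = 0.32304 kg m^2; centre at d = 0.14 + 0.53 = 0.67 m, so the parallel axis theorem gives I = 0.32304 + (2.3)(0.67)² = 1.3555 kg m^2.
Solid sphere: I_cm = (2/5)MR² = (2/5)(2.8)(0.23)² = 0.059248 kg m^2; centre at d = 0.14 + 0.53 + 0.53 + 0.23 = 1.43 m, so the parallel axis theorem gives I = 0.059248 + (2.8)(1.43)² = 5.785 kg m^2.
Total I = 0.020907 + 1.3555 + 5.785 = 7.1614 kg m^2.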